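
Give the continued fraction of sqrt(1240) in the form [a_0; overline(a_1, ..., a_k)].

Write x_i = (sqrt(1240) + m_i)/d_i with (m_0, d_0) = (0, 1). a_0 = floor(sqrt(1240)) = 35, since 35^2 = 1225 <= 1240 < 1296 = 36^2.
Iterate m_{i+1} = d_i*a_i - m_i, d_{i+1} = (1240 - m_{i+1}^2)/d_i, a_{i+1} = floor((a_0 + m_{i+1})/d_{i+1}):
  m_1 = 1*35 - 0 = 35, d_1 = (1240 - 35^2)/1 = 15/1 = 15, a_1 = floor((35 + 35)/15) = 4.
  m_2 = 15*4 - 35 = 25, d_2 = (1240 - 25^2)/15 = 615/15 = 41, a_2 = floor((35 + 25)/41) = 1.
  m_3 = 41*1 - 25 = 16, d_3 = (1240 - 16^2)/41 = 984/41 = 24, a_3 = floor((35 + 16)/24) = 2.
  m_4 = 24*2 - 16 = 32, d_4 = (1240 - 32^2)/24 = 216/24 = 9, a_4 = floor((35 + 32)/9) = 7.
  m_5 = 9*7 - 32 = 31, d_5 = (1240 - 31^2)/9 = 279/9 = 31, a_5 = floor((35 + 31)/31) = 2.
  m_6 = 31*2 - 31 = 31, d_6 = (1240 - 31^2)/31 = 279/31 = 9, a_6 = floor((35 + 31)/9) = 7.
  m_7 = 9*7 - 31 = 32, d_7 = (1240 - 32^2)/9 = 216/9 = 24, a_7 = floor((35 + 32)/24) = 2.
  m_8 = 24*2 - 32 = 16, d_8 = (1240 - 16^2)/24 = 984/24 = 41, a_8 = floor((35 + 16)/41) = 1.
  m_9 = 41*1 - 16 = 25, d_9 = (1240 - 25^2)/41 = 615/41 = 15, a_9 = floor((35 + 25)/15) = 4.
  m_10 = 15*4 - 25 = 35, d_10 = (1240 - 35^2)/15 = 15/15 = 1, a_10 = floor((35 + 35)/1) = 70.
  m_11 = 1*70 - 35 = 35, d_11 = (1240 - 35^2)/1 = 15/1 = 15: (m_11, d_11) = (m_1, d_1) = (35, 15), so from here the quotients repeat a_1, ..., a_10; the period length is 10.
Hence the expansion of sqrt(1240) is a_0 = 35 followed by the repeating block 4, 1, 2, 7, 2, 7, 2, 1, 4, 70 (period 10).

[35; overline(4, 1, 2, 7, 2, 7, 2, 1, 4, 70)]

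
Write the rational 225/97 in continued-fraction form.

[2; 3, 7, 1, 3]

Run the Euclidean algorithm on 225 and 97; the successive quotients are the partial quotients a_0, a_1, ... (each step inverts the fractional part left over by the previous one):
  225 = 2*97 + 31, so a_0 = 2.
  97 = 3*31 + 4, so a_1 = 3.
  31 = 7*4 + 3, so a_2 = 7.
  4 = 1*3 + 1, so a_3 = 1.
  3 = 3*1 + 0, so a_4 = 3.
The remainder reaches 0 after 5 divisions, so the expansion has 5 partial quotients, read off in order.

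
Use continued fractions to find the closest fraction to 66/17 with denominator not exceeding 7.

27/7

Expand x = 66/17 as a continued fraction with the Euclidean algorithm:
  66 = 3*17 + 15, so a_0 = 3.
  17 = 1*15 + 2, so a_1 = 1.
  15 = 7*2 + 1, so a_2 = 7.
  2 = 2*1 + 0, so a_3 = 2.
so x = [3; 1, 7, 2].
Convergents (p_i = a_i*p_{i-1} + p_{i-2}, q_i = a_i*q_{i-1} + q_{i-2} with p_{-2}=0, p_{-1}=1, q_{-2}=1, q_{-1}=0), until the denominator exceeds 7:
  i=0: a_0=3, p_0 = 3*1 + 0 = 3, q_0 = 3*0 + 1 = 1.
  i=1: a_1=1, p_1 = 1*3 + 1 = 4, q_1 = 1*1 + 0 = 1.
  i=2: a_2=7, p_2 = 7*4 + 3 = 31, q_2 = 7*1 + 1 = 8.
q_2 = 8 > 7, so the last convergent with denominator <= 7 is p_1/q_1 = 4/1.
The closest fraction with denominator <= 7 is either p_1/q_1 or the intermediate fraction (k*p_1 + p_0)/(k*q_1 + q_0) with the largest k >= 1 whose denominator stays <= 7; these approach x as k grows, and every other convergent or intermediate fraction in range is farther away.
Largest k: floor((7 - q_0)/q_1) = floor((7 - 1)/1) = 6.
That gives (6*4 + 3)/(6*1 + 1) = 27/7.
Compare the errors: |x - 4/1| = |66*1 - 4*17|/(17*1) = 2/17, and |x - 27/7| = |66*7 - 27*17|/(17*7) = 3/119.
Cross-multiplying, 3*17 = 51 < 238 = 2*119, so 3/119 is smaller: the intermediate fraction 27/7 is closer to x than 4/1.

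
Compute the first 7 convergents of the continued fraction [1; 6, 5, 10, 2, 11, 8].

1/1, 7/6, 36/31, 367/316, 770/663, 8837/7609, 71466/61535

Using the convergent recurrence p_i = a_i*p_{i-1} + p_{i-2}, q_i = a_i*q_{i-1} + q_{i-2} with p_{-2}=0, p_{-1}=1, q_{-2}=1, q_{-1}=0:
  i=0: a_0=1, p_0 = 1*1 + 0 = 1, q_0 = 1*0 + 1 = 1.
  i=1: a_1=6, p_1 = 6*1 + 1 = 7, q_1 = 6*1 + 0 = 6.
  i=2: a_2=5, p_2 = 5*7 + 1 = 36, q_2 = 5*6 + 1 = 31.
  i=3: a_3=10, p_3 = 10*36 + 7 = 367, q_3 = 10*31 + 6 = 316.
  i=4: a_4=2, p_4 = 2*367 + 36 = 770, q_4 = 2*316 + 31 = 663.
  i=5: a_5=11, p_5 = 11*770 + 367 = 8837, q_5 = 11*663 + 316 = 7609.
  i=6: a_6=8, p_6 = 8*8837 + 770 = 71466, q_6 = 8*7609 + 663 = 61535.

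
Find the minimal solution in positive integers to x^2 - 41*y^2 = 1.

(x, y) = (2049, 320)

First expand sqrt(41) as a continued fraction. With x_i = (sqrt(41) + m_i)/d_i and (m_0, d_0) = (0, 1): a_0 = floor(sqrt(41)) = 6, since 6^2 = 36 <= 41 < 49 = 7^2.
Iterate m_{i+1} = d_i*a_i - m_i, d_{i+1} = (41 - m_{i+1}^2)/d_i, a_{i+1} = floor((a_0 + m_{i+1})/d_{i+1}):
  m_1 = 1*6 - 0 = 6, d_1 = (41 - 6^2)/1 = 5/1 = 5, a_1 = floor((6 + 6)/5) = 2.
  m_2 = 5*2 - 6 = 4, d_2 = (41 - 4^2)/5 = 25/5 = 5, a_2 = floor((6 + 4)/5) = 2.
  m_3 = 5*2 - 4 = 6, d_3 = (41 - 6^2)/5 = 5/5 = 1, a_3 = floor((6 + 6)/1) = 12.
  m_4 = 1*12 - 6 = 6, d_4 = (41 - 6^2)/1 = 5/1 = 5: (m_4, d_4) = (m_1, d_1) = (6, 5), so from here the quotients repeat a_1, ..., a_3; the period length is 3.
So sqrt(41) = [6; (2, 2, 12)] with period length k = 3.
k is odd, so (p_{k-1}, q_{k-1}) only solves x^2 - 41y^2 = -1 and the fundamental solution of x^2 - 41y^2 = 1 is (p_{2k-1}, q_{2k-1}) = (p_5, q_5); compute convergents through index 5, running through the period twice.
Convergents (p_i = a_i*p_{i-1} + p_{i-2}, q_i = a_i*q_{i-1} + q_{i-2} with p_{-2}=0, p_{-1}=1, q_{-2}=1, q_{-1}=0):
  i=0: a_0=6, p_0 = 6*1 + 0 = 6, q_0 = 6*0 + 1 = 1.
  i=1: a_1=2, p_1 = 2*6 + 1 = 13, q_1 = 2*1 + 0 = 2.
  i=2: a_2=2, p_2 = 2*13 + 6 = 32, q_2 = 2*2 + 1 = 5.
  i=3: a_3=12, p_3 = 12*32 + 13 = 397, q_3 = 12*5 + 2 = 62.
  i=4: a_4=2, p_4 = 2*397 + 32 = 826, q_4 = 2*62 + 5 = 129.
  i=5: a_5=2, p_5 = 2*826 + 397 = 2049, q_5 = 2*129 + 62 = 320.
Indeed p_2^2 - 41*q_2^2 = 1024 - 1025 = -1, not +1.
Check: 2049^2 - 41*320^2 = 4198401 - 4198400 = 1, so (x, y) = (2049, 320) solves the equation, and by the theorem it is the least positive solution.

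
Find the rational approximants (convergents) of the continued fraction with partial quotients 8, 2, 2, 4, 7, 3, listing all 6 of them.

8/1, 17/2, 42/5, 185/22, 1337/159, 4196/499

Using the convergent recurrence p_i = a_i*p_{i-1} + p_{i-2}, q_i = a_i*q_{i-1} + q_{i-2} with p_{-2}=0, p_{-1}=1, q_{-2}=1, q_{-1}=0:
  i=0: a_0=8, p_0 = 8*1 + 0 = 8, q_0 = 8*0 + 1 = 1.
  i=1: a_1=2, p_1 = 2*8 + 1 = 17, q_1 = 2*1 + 0 = 2.
  i=2: a_2=2, p_2 = 2*17 + 8 = 42, q_2 = 2*2 + 1 = 5.
  i=3: a_3=4, p_3 = 4*42 + 17 = 185, q_3 = 4*5 + 2 = 22.
  i=4: a_4=7, p_4 = 7*185 + 42 = 1337, q_4 = 7*22 + 5 = 159.
  i=5: a_5=3, p_5 = 3*1337 + 185 = 4196, q_5 = 3*159 + 22 = 499.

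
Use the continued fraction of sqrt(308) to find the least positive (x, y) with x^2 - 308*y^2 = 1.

First expand sqrt(308) as a continued fraction. With x_i = (sqrt(308) + m_i)/d_i and (m_0, d_0) = (0, 1): a_0 = floor(sqrt(308)) = 17, since 17^2 = 289 <= 308 < 324 = 18^2.
Iterate m_{i+1} = d_i*a_i - m_i, d_{i+1} = (308 - m_{i+1}^2)/d_i, a_{i+1} = floor((a_0 + m_{i+1})/d_{i+1}):
  m_1 = 1*17 - 0 = 17, d_1 = (308 - 17^2)/1 = 19/1 = 19, a_1 = floor((17 + 17)/19) = 1.
  m_2 = 19*1 - 17 = 2, d_2 = (308 - 2^2)/19 = 304/19 = 16, a_2 = floor((17 + 2)/16) = 1.
  m_3 = 16*1 - 2 = 14, d_3 = (308 - 14^2)/16 = 112/16 = 7, a_3 = floor((17 + 14)/7) = 4.
  m_4 = 7*4 - 14 = 14, d_4 = (308 - 14^2)/7 = 112/7 = 16, a_4 = floor((17 + 14)/16) = 1.
  m_5 = 16*1 - 14 = 2, d_5 = (308 - 2^2)/16 = 304/16 = 19, a_5 = floor((17 + 2)/19) = 1.
  m_6 = 19*1 - 2 = 17, d_6 = (308 - 17^2)/19 = 19/19 = 1, a_6 = floor((17 + 17)/1) = 34.
  m_7 = 1*34 - 17 = 17, d_7 = (308 - 17^2)/1 = 19/1 = 19: (m_7, d_7) = (m_1, d_1) = (17, 19), so from here the quotients repeat a_1, ..., a_6; the period length is 6.
So sqrt(308) = [17; (1, 1, 4, 1, 1, 34)] with period length k = 6.
k is even, so the fundamental solution of x^2 - 308y^2 = 1 is (p_{k-1}, q_{k-1}) = (p_5, q_5); compute convergents through index 5.
Convergents (p_i = a_i*p_{i-1} + p_{i-2}, q_i = a_i*q_{i-1} + q_{i-2} with p_{-2}=0, p_{-1}=1, q_{-2}=1, q_{-1}=0):
  i=0: a_0=17, p_0 = 17*1 + 0 = 17, q_0 = 17*0 + 1 = 1.
  i=1: a_1=1, p_1 = 1*17 + 1 = 18, q_1 = 1*1 + 0 = 1.
  i=2: a_2=1, p_2 = 1*18 + 17 = 35, q_2 = 1*1 + 1 = 2.
  i=3: a_3=4, p_3 = 4*35 + 18 = 158, q_3 = 4*2 + 1 = 9.
  i=4: a_4=1, p_4 = 1*158 + 35 = 193, q_4 = 1*9 + 2 = 11.
  i=5: a_5=1, p_5 = 1*193 + 158 = 351, q_5 = 1*11 + 9 = 20.
Check: 351^2 - 308*20^2 = 123201 - 123200 = 1, so (x, y) = (351, 20) solves the equation, and by the theorem it is the least positive solution.

(x, y) = (351, 20)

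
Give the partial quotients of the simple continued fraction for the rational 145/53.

[2; 1, 2, 1, 3, 1, 2]

Run the Euclidean algorithm on 145 and 53; the successive quotients are the partial quotients a_0, a_1, ... (each step inverts the fractional part left over by the previous one):
  145 = 2*53 + 39, so a_0 = 2.
  53 = 1*39 + 14, so a_1 = 1.
  39 = 2*14 + 11, so a_2 = 2.
  14 = 1*11 + 3, so a_3 = 1.
  11 = 3*3 + 2, so a_4 = 3.
  3 = 1*2 + 1, so a_5 = 1.
  2 = 2*1 + 0, so a_6 = 2.
The remainder reaches 0 after 7 divisions, so the expansion has 7 partial quotients, read off in order.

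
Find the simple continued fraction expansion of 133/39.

[3; 2, 2, 3, 2]

Run the Euclidean algorithm on 133 and 39; the successive quotients are the partial quotients a_0, a_1, ... (each step inverts the fractional part left over by the previous one):
  133 = 3*39 + 16, so a_0 = 3.
  39 = 2*16 + 7, so a_1 = 2.
  16 = 2*7 + 2, so a_2 = 2.
  7 = 3*2 + 1, so a_3 = 3.
  2 = 2*1 + 0, so a_4 = 2.
The remainder reaches 0 after 5 divisions, so the expansion has 5 partial quotients, read off in order.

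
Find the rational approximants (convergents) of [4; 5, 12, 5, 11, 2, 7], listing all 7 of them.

4/1, 21/5, 256/61, 1301/310, 14567/3471, 30435/7252, 227612/54235

Using the convergent recurrence p_i = a_i*p_{i-1} + p_{i-2}, q_i = a_i*q_{i-1} + q_{i-2} with p_{-2}=0, p_{-1}=1, q_{-2}=1, q_{-1}=0:
  i=0: a_0=4, p_0 = 4*1 + 0 = 4, q_0 = 4*0 + 1 = 1.
  i=1: a_1=5, p_1 = 5*4 + 1 = 21, q_1 = 5*1 + 0 = 5.
  i=2: a_2=12, p_2 = 12*21 + 4 = 256, q_2 = 12*5 + 1 = 61.
  i=3: a_3=5, p_3 = 5*256 + 21 = 1301, q_3 = 5*61 + 5 = 310.
  i=4: a_4=11, p_4 = 11*1301 + 256 = 14567, q_4 = 11*310 + 61 = 3471.
  i=5: a_5=2, p_5 = 2*14567 + 1301 = 30435, q_5 = 2*3471 + 310 = 7252.
  i=6: a_6=7, p_6 = 7*30435 + 14567 = 227612, q_6 = 7*7252 + 3471 = 54235.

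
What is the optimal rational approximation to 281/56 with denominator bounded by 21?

5/1

Expand x = 281/56 as a continued fraction with the Euclidean algorithm:
  281 = 5*56 + 1, so a_0 = 5.
  56 = 56*1 + 0, so a_1 = 56.
so x = [5; 56].
Convergents (p_i = a_i*p_{i-1} + p_{i-2}, q_i = a_i*q_{i-1} + q_{i-2} with p_{-2}=0, p_{-1}=1, q_{-2}=1, q_{-1}=0), until the denominator exceeds 21:
  i=0: a_0=5, p_0 = 5*1 + 0 = 5, q_0 = 5*0 + 1 = 1.
  i=1: a_1=56, p_1 = 56*5 + 1 = 281, q_1 = 56*1 + 0 = 56.
q_1 = 56 > 21, so the last convergent with denominator <= 21 is p_0/q_0 = 5/1.
The closest fraction with denominator <= 21 is either p_0/q_0 or the intermediate fraction (k*p_0 + p_{-1})/(k*q_0 + q_{-1}) with the largest k >= 1 whose denominator stays <= 21; these approach x as k grows, and every other convergent or intermediate fraction in range is farther away.
Largest k: floor((21 - q_{-1})/q_0) = floor((21 - 0)/1) = 21 (using the seeds p_{-1} = 1, q_{-1} = 0).
That gives (21*5 + 1)/(21*1 + 0) = 106/21.
Compare the errors: |x - 5/1| = |281*1 - 5*56|/(56*1) = 1/56, and |x - 106/21| = |281*21 - 106*56|/(56*21) = 35/1176.
Cross-multiplying, 1*1176 = 1176 < 1960 = 35*56, so 1/56 is smaller: the convergent 5/1 is closer to x than 106/21.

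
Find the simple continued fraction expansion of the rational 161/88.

[1; 1, 4, 1, 6, 2]

Run the Euclidean algorithm on 161 and 88; the successive quotients are the partial quotients a_0, a_1, ... (each step inverts the fractional part left over by the previous one):
  161 = 1*88 + 73, so a_0 = 1.
  88 = 1*73 + 15, so a_1 = 1.
  73 = 4*15 + 13, so a_2 = 4.
  15 = 1*13 + 2, so a_3 = 1.
  13 = 6*2 + 1, so a_4 = 6.
  2 = 2*1 + 0, so a_5 = 2.
The remainder reaches 0 after 6 divisions, so the expansion has 6 partial quotients, read off in order.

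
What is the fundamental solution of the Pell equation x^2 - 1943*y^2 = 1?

First expand sqrt(1943) as a continued fraction. With x_i = (sqrt(1943) + m_i)/d_i and (m_0, d_0) = (0, 1): a_0 = floor(sqrt(1943)) = 44, since 44^2 = 1936 <= 1943 < 2025 = 45^2.
Iterate m_{i+1} = d_i*a_i - m_i, d_{i+1} = (1943 - m_{i+1}^2)/d_i, a_{i+1} = floor((a_0 + m_{i+1})/d_{i+1}):
  m_1 = 1*44 - 0 = 44, d_1 = (1943 - 44^2)/1 = 7/1 = 7, a_1 = floor((44 + 44)/7) = 12.
  m_2 = 7*12 - 44 = 40, d_2 = (1943 - 40^2)/7 = 343/7 = 49, a_2 = floor((44 + 40)/49) = 1.
  m_3 = 49*1 - 40 = 9, d_3 = (1943 - 9^2)/49 = 1862/49 = 38, a_3 = floor((44 + 9)/38) = 1.
  m_4 = 38*1 - 9 = 29, d_4 = (1943 - 29^2)/38 = 1102/38 = 29, a_4 = floor((44 + 29)/29) = 2.
  m_5 = 29*2 - 29 = 29, d_5 = (1943 - 29^2)/29 = 1102/29 = 38, a_5 = floor((44 + 29)/38) = 1.
  m_6 = 38*1 - 29 = 9, d_6 = (1943 - 9^2)/38 = 1862/38 = 49, a_6 = floor((44 + 9)/49) = 1.
  m_7 = 49*1 - 9 = 40, d_7 = (1943 - 40^2)/49 = 343/49 = 7, a_7 = floor((44 + 40)/7) = 12.
  m_8 = 7*12 - 40 = 44, d_8 = (1943 - 44^2)/7 = 7/7 = 1, a_8 = floor((44 + 44)/1) = 88.
  m_9 = 1*88 - 44 = 44, d_9 = (1943 - 44^2)/1 = 7/1 = 7: (m_9, d_9) = (m_1, d_1) = (44, 7), so from here the quotients repeat a_1, ..., a_8; the period length is 8.
So sqrt(1943) = [44; (12, 1, 1, 2, 1, 1, 12, 88)] with period length k = 8.
k is even, so the fundamental solution of x^2 - 1943y^2 = 1 is (p_{k-1}, q_{k-1}) = (p_7, q_7); compute convergents through index 7.
Convergents (p_i = a_i*p_{i-1} + p_{i-2}, q_i = a_i*q_{i-1} + q_{i-2} with p_{-2}=0, p_{-1}=1, q_{-2}=1, q_{-1}=0):
  i=0: a_0=44, p_0 = 44*1 + 0 = 44, q_0 = 44*0 + 1 = 1.
  i=1: a_1=12, p_1 = 12*44 + 1 = 529, q_1 = 12*1 + 0 = 12.
  i=2: a_2=1, p_2 = 1*529 + 44 = 573, q_2 = 1*12 + 1 = 13.
  i=3: a_3=1, p_3 = 1*573 + 529 = 1102, q_3 = 1*13 + 12 = 25.
  i=4: a_4=2, p_4 = 2*1102 + 573 = 2777, q_4 = 2*25 + 13 = 63.
  i=5: a_5=1, p_5 = 1*2777 + 1102 = 3879, q_5 = 1*63 + 25 = 88.
  i=6: a_6=1, p_6 = 1*3879 + 2777 = 6656, q_6 = 1*88 + 63 = 151.
  i=7: a_7=12, p_7 = 12*6656 + 3879 = 83751, q_7 = 12*151 + 88 = 1900.
Check: 83751^2 - 1943*1900^2 = 7014230001 - 7014230000 = 1, so (x, y) = (83751, 1900) solves the equation, and by the theorem it is the least positive solution.

(x, y) = (83751, 1900)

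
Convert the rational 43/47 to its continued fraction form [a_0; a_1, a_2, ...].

[0; 1, 10, 1, 3]

Run the Euclidean algorithm on 43 and 47; the successive quotients are the partial quotients a_0, a_1, ... (each step inverts the fractional part left over by the previous one):
  43 = 0*47 + 43, so a_0 = 0.
  47 = 1*43 + 4, so a_1 = 1.
  43 = 10*4 + 3, so a_2 = 10.
  4 = 1*3 + 1, so a_3 = 1.
  3 = 3*1 + 0, so a_4 = 3.
The remainder reaches 0 after 5 divisions, so the expansion has 5 partial quotients, read off in order.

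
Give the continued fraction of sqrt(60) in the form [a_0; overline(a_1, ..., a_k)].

Write x_i = (sqrt(60) + m_i)/d_i with (m_0, d_0) = (0, 1). a_0 = floor(sqrt(60)) = 7, since 7^2 = 49 <= 60 < 64 = 8^2.
Iterate m_{i+1} = d_i*a_i - m_i, d_{i+1} = (60 - m_{i+1}^2)/d_i, a_{i+1} = floor((a_0 + m_{i+1})/d_{i+1}):
  m_1 = 1*7 - 0 = 7, d_1 = (60 - 7^2)/1 = 11/1 = 11, a_1 = floor((7 + 7)/11) = 1.
  m_2 = 11*1 - 7 = 4, d_2 = (60 - 4^2)/11 = 44/11 = 4, a_2 = floor((7 + 4)/4) = 2.
  m_3 = 4*2 - 4 = 4, d_3 = (60 - 4^2)/4 = 44/4 = 11, a_3 = floor((7 + 4)/11) = 1.
  m_4 = 11*1 - 4 = 7, d_4 = (60 - 7^2)/11 = 11/11 = 1, a_4 = floor((7 + 7)/1) = 14.
  m_5 = 1*14 - 7 = 7, d_5 = (60 - 7^2)/1 = 11/1 = 11: (m_5, d_5) = (m_1, d_1) = (7, 11), so from here the quotients repeat a_1, ..., a_4; the period length is 4.
Hence the expansion of sqrt(60) is a_0 = 7 followed by the repeating block 1, 2, 1, 14 (period 4).

[7; overline(1, 2, 1, 14)]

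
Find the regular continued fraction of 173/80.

Run the Euclidean algorithm on 173 and 80; the successive quotients are the partial quotients a_0, a_1, ... (each step inverts the fractional part left over by the previous one):
  173 = 2*80 + 13, so a_0 = 2.
  80 = 6*13 + 2, so a_1 = 6.
  13 = 6*2 + 1, so a_2 = 6.
  2 = 2*1 + 0, so a_3 = 2.
The remainder reaches 0 after 4 divisions, so the expansion has 4 partial quotients, read off in order.

[2; 6, 6, 2]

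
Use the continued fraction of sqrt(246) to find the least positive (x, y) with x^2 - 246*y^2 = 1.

First expand sqrt(246) as a continued fraction. With x_i = (sqrt(246) + m_i)/d_i and (m_0, d_0) = (0, 1): a_0 = floor(sqrt(246)) = 15, since 15^2 = 225 <= 246 < 256 = 16^2.
Iterate m_{i+1} = d_i*a_i - m_i, d_{i+1} = (246 - m_{i+1}^2)/d_i, a_{i+1} = floor((a_0 + m_{i+1})/d_{i+1}):
  m_1 = 1*15 - 0 = 15, d_1 = (246 - 15^2)/1 = 21/1 = 21, a_1 = floor((15 + 15)/21) = 1.
  m_2 = 21*1 - 15 = 6, d_2 = (246 - 6^2)/21 = 210/21 = 10, a_2 = floor((15 + 6)/10) = 2.
  m_3 = 10*2 - 6 = 14, d_3 = (246 - 14^2)/10 = 50/10 = 5, a_3 = floor((15 + 14)/5) = 5.
  m_4 = 5*5 - 14 = 11, d_4 = (246 - 11^2)/5 = 125/5 = 25, a_4 = floor((15 + 11)/25) = 1.
  m_5 = 25*1 - 11 = 14, d_5 = (246 - 14^2)/25 = 50/25 = 2, a_5 = floor((15 + 14)/2) = 14.
  m_6 = 2*14 - 14 = 14, d_6 = (246 - 14^2)/2 = 50/2 = 25, a_6 = floor((15 + 14)/25) = 1.
  m_7 = 25*1 - 14 = 11, d_7 = (246 - 11^2)/25 = 125/25 = 5, a_7 = floor((15 + 11)/5) = 5.
  m_8 = 5*5 - 11 = 14, d_8 = (246 - 14^2)/5 = 50/5 = 10, a_8 = floor((15 + 14)/10) = 2.
  m_9 = 10*2 - 14 = 6, d_9 = (246 - 6^2)/10 = 210/10 = 21, a_9 = floor((15 + 6)/21) = 1.
  m_10 = 21*1 - 6 = 15, d_10 = (246 - 15^2)/21 = 21/21 = 1, a_10 = floor((15 + 15)/1) = 30.
  m_11 = 1*30 - 15 = 15, d_11 = (246 - 15^2)/1 = 21/1 = 21: (m_11, d_11) = (m_1, d_1) = (15, 21), so from here the quotients repeat a_1, ..., a_10; the period length is 10.
So sqrt(246) = [15; (1, 2, 5, 1, 14, 1, 5, 2, 1, 30)] with period length k = 10.
k is even, so the fundamental solution of x^2 - 246y^2 = 1 is (p_{k-1}, q_{k-1}) = (p_9, q_9); compute convergents through index 9.
Convergents (p_i = a_i*p_{i-1} + p_{i-2}, q_i = a_i*q_{i-1} + q_{i-2} with p_{-2}=0, p_{-1}=1, q_{-2}=1, q_{-1}=0):
  i=0: a_0=15, p_0 = 15*1 + 0 = 15, q_0 = 15*0 + 1 = 1.
  i=1: a_1=1, p_1 = 1*15 + 1 = 16, q_1 = 1*1 + 0 = 1.
  i=2: a_2=2, p_2 = 2*16 + 15 = 47, q_2 = 2*1 + 1 = 3.
  i=3: a_3=5, p_3 = 5*47 + 16 = 251, q_3 = 5*3 + 1 = 16.
  i=4: a_4=1, p_4 = 1*251 + 47 = 298, q_4 = 1*16 + 3 = 19.
  i=5: a_5=14, p_5 = 14*298 + 251 = 4423, q_5 = 14*19 + 16 = 282.
  i=6: a_6=1, p_6 = 1*4423 + 298 = 4721, q_6 = 1*282 + 19 = 301.
  i=7: a_7=5, p_7 = 5*4721 + 4423 = 28028, q_7 = 5*301 + 282 = 1787.
  i=8: a_8=2, p_8 = 2*28028 + 4721 = 60777, q_8 = 2*1787 + 301 = 3875.
  i=9: a_9=1, p_9 = 1*60777 + 28028 = 88805, q_9 = 1*3875 + 1787 = 5662.
Check: 88805^2 - 246*5662^2 = 7886328025 - 7886328024 = 1, so (x, y) = (88805, 5662) solves the equation, and by the theorem it is the least positive solution.

(x, y) = (88805, 5662)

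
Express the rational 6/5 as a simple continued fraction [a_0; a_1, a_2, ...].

Run the Euclidean algorithm on 6 and 5; the successive quotients are the partial quotients a_0, a_1, ... (each step inverts the fractional part left over by the previous one):
  6 = 1*5 + 1, so a_0 = 1.
  5 = 5*1 + 0, so a_1 = 5.
The remainder reaches 0 after 2 divisions, so the expansion has 2 partial quotients, read off in order.

[1; 5]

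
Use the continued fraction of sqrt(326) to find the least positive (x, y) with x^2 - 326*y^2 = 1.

(x, y) = (325, 18)

First expand sqrt(326) as a continued fraction. With x_i = (sqrt(326) + m_i)/d_i and (m_0, d_0) = (0, 1): a_0 = floor(sqrt(326)) = 18, since 18^2 = 324 <= 326 < 361 = 19^2.
Iterate m_{i+1} = d_i*a_i - m_i, d_{i+1} = (326 - m_{i+1}^2)/d_i, a_{i+1} = floor((a_0 + m_{i+1})/d_{i+1}):
  m_1 = 1*18 - 0 = 18, d_1 = (326 - 18^2)/1 = 2/1 = 2, a_1 = floor((18 + 18)/2) = 18.
  m_2 = 2*18 - 18 = 18, d_2 = (326 - 18^2)/2 = 2/2 = 1, a_2 = floor((18 + 18)/1) = 36.
  m_3 = 1*36 - 18 = 18, d_3 = (326 - 18^2)/1 = 2/1 = 2: (m_3, d_3) = (m_1, d_1) = (18, 2), so from here the quotients repeat a_1, a_2; the period length is 2.
So sqrt(326) = [18; (18, 36)] with period length k = 2.
k is even, so the fundamental solution of x^2 - 326y^2 = 1 is (p_{k-1}, q_{k-1}) = (p_1, q_1); compute convergents through index 1.
Convergents (p_i = a_i*p_{i-1} + p_{i-2}, q_i = a_i*q_{i-1} + q_{i-2} with p_{-2}=0, p_{-1}=1, q_{-2}=1, q_{-1}=0):
  i=0: a_0=18, p_0 = 18*1 + 0 = 18, q_0 = 18*0 + 1 = 1.
  i=1: a_1=18, p_1 = 18*18 + 1 = 325, q_1 = 18*1 + 0 = 18.
Check: 325^2 - 326*18^2 = 105625 - 105624 = 1, so (x, y) = (325, 18) solves the equation, and by the theorem it is the least positive solution.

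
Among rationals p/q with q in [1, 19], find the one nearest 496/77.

58/9

Expand x = 496/77 as a continued fraction with the Euclidean algorithm:
  496 = 6*77 + 34, so a_0 = 6.
  77 = 2*34 + 9, so a_1 = 2.
  34 = 3*9 + 7, so a_2 = 3.
  9 = 1*7 + 2, so a_3 = 1.
  7 = 3*2 + 1, so a_4 = 3.
  2 = 2*1 + 0, so a_5 = 2.
so x = [6; 2, 3, 1, 3, 2].
Convergents (p_i = a_i*p_{i-1} + p_{i-2}, q_i = a_i*q_{i-1} + q_{i-2} with p_{-2}=0, p_{-1}=1, q_{-2}=1, q_{-1}=0), until the denominator exceeds 19:
  i=0: a_0=6, p_0 = 6*1 + 0 = 6, q_0 = 6*0 + 1 = 1.
  i=1: a_1=2, p_1 = 2*6 + 1 = 13, q_1 = 2*1 + 0 = 2.
  i=2: a_2=3, p_2 = 3*13 + 6 = 45, q_2 = 3*2 + 1 = 7.
  i=3: a_3=1, p_3 = 1*45 + 13 = 58, q_3 = 1*7 + 2 = 9.
  i=4: a_4=3, p_4 = 3*58 + 45 = 219, q_4 = 3*9 + 7 = 34.
q_4 = 34 > 19, so the last convergent with denominator <= 19 is p_3/q_3 = 58/9.
The closest fraction with denominator <= 19 is either p_3/q_3 or the intermediate fraction (k*p_3 + p_2)/(k*q_3 + q_2) with the largest k >= 1 whose denominator stays <= 19; these approach x as k grows, and every other convergent or intermediate fraction in range is farther away.
Largest k: floor((19 - q_2)/q_3) = floor((19 - 7)/9) = 1.
That gives (1*58 + 45)/(1*9 + 7) = 103/16.
Compare the errors: |x - 58/9| = |496*9 - 58*77|/(77*9) = 2/693, and |x - 103/16| = |496*16 - 103*77|/(77*16) = 5/1232.
Cross-multiplying, 2*1232 = 2464 < 3465 = 5*693, so 2/693 is smaller: the convergent 58/9 is closer to x than 103/16.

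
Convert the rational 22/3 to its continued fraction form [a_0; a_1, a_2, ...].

[7; 3]

Run the Euclidean algorithm on 22 and 3; the successive quotients are the partial quotients a_0, a_1, ... (each step inverts the fractional part left over by the previous one):
  22 = 7*3 + 1, so a_0 = 7.
  3 = 3*1 + 0, so a_1 = 3.
The remainder reaches 0 after 2 divisions, so the expansion has 2 partial quotients, read off in order.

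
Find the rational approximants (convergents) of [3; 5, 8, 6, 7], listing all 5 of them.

3/1, 16/5, 131/41, 802/251, 5745/1798

Using the convergent recurrence p_i = a_i*p_{i-1} + p_{i-2}, q_i = a_i*q_{i-1} + q_{i-2} with p_{-2}=0, p_{-1}=1, q_{-2}=1, q_{-1}=0:
  i=0: a_0=3, p_0 = 3*1 + 0 = 3, q_0 = 3*0 + 1 = 1.
  i=1: a_1=5, p_1 = 5*3 + 1 = 16, q_1 = 5*1 + 0 = 5.
  i=2: a_2=8, p_2 = 8*16 + 3 = 131, q_2 = 8*5 + 1 = 41.
  i=3: a_3=6, p_3 = 6*131 + 16 = 802, q_3 = 6*41 + 5 = 251.
  i=4: a_4=7, p_4 = 7*802 + 131 = 5745, q_4 = 7*251 + 41 = 1798.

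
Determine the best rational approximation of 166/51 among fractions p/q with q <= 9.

Expand x = 166/51 as a continued fraction with the Euclidean algorithm:
  166 = 3*51 + 13, so a_0 = 3.
  51 = 3*13 + 12, so a_1 = 3.
  13 = 1*12 + 1, so a_2 = 1.
  12 = 12*1 + 0, so a_3 = 12.
so x = [3; 3, 1, 12].
Convergents (p_i = a_i*p_{i-1} + p_{i-2}, q_i = a_i*q_{i-1} + q_{i-2} with p_{-2}=0, p_{-1}=1, q_{-2}=1, q_{-1}=0), until the denominator exceeds 9:
  i=0: a_0=3, p_0 = 3*1 + 0 = 3, q_0 = 3*0 + 1 = 1.
  i=1: a_1=3, p_1 = 3*3 + 1 = 10, q_1 = 3*1 + 0 = 3.
  i=2: a_2=1, p_2 = 1*10 + 3 = 13, q_2 = 1*3 + 1 = 4.
  i=3: a_3=12, p_3 = 12*13 + 10 = 166, q_3 = 12*4 + 3 = 51.
q_3 = 51 > 9, so the last convergent with denominator <= 9 is p_2/q_2 = 13/4.
The closest fraction with denominator <= 9 is either p_2/q_2 or the intermediate fraction (k*p_2 + p_1)/(k*q_2 + q_1) with the largest k >= 1 whose denominator stays <= 9; these approach x as k grows, and every other convergent or intermediate fraction in range is farther away.
Largest k: floor((9 - q_1)/q_2) = floor((9 - 3)/4) = 1.
That gives (1*13 + 10)/(1*4 + 3) = 23/7.
Compare the errors: |x - 13/4| = |166*4 - 13*51|/(51*4) = 1/204, and |x - 23/7| = |166*7 - 23*51|/(51*7) = 11/357.
Cross-multiplying, 1*357 = 357 < 2244 = 11*204, so 1/204 is smaller: the convergent 13/4 is closer to x than 23/7.

13/4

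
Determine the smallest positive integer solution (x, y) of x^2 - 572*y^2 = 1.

(x, y) = (287, 12)

First expand sqrt(572) as a continued fraction. With x_i = (sqrt(572) + m_i)/d_i and (m_0, d_0) = (0, 1): a_0 = floor(sqrt(572)) = 23, since 23^2 = 529 <= 572 < 576 = 24^2.
Iterate m_{i+1} = d_i*a_i - m_i, d_{i+1} = (572 - m_{i+1}^2)/d_i, a_{i+1} = floor((a_0 + m_{i+1})/d_{i+1}):
  m_1 = 1*23 - 0 = 23, d_1 = (572 - 23^2)/1 = 43/1 = 43, a_1 = floor((23 + 23)/43) = 1.
  m_2 = 43*1 - 23 = 20, d_2 = (572 - 20^2)/43 = 172/43 = 4, a_2 = floor((23 + 20)/4) = 10.
  m_3 = 4*10 - 20 = 20, d_3 = (572 - 20^2)/4 = 172/4 = 43, a_3 = floor((23 + 20)/43) = 1.
  m_4 = 43*1 - 20 = 23, d_4 = (572 - 23^2)/43 = 43/43 = 1, a_4 = floor((23 + 23)/1) = 46.
  m_5 = 1*46 - 23 = 23, d_5 = (572 - 23^2)/1 = 43/1 = 43: (m_5, d_5) = (m_1, d_1) = (23, 43), so from here the quotients repeat a_1, ..., a_4; the period length is 4.
So sqrt(572) = [23; (1, 10, 1, 46)] with period length k = 4.
k is even, so the fundamental solution of x^2 - 572y^2 = 1 is (p_{k-1}, q_{k-1}) = (p_3, q_3); compute convergents through index 3.
Convergents (p_i = a_i*p_{i-1} + p_{i-2}, q_i = a_i*q_{i-1} + q_{i-2} with p_{-2}=0, p_{-1}=1, q_{-2}=1, q_{-1}=0):
  i=0: a_0=23, p_0 = 23*1 + 0 = 23, q_0 = 23*0 + 1 = 1.
  i=1: a_1=1, p_1 = 1*23 + 1 = 24, q_1 = 1*1 + 0 = 1.
  i=2: a_2=10, p_2 = 10*24 + 23 = 263, q_2 = 10*1 + 1 = 11.
  i=3: a_3=1, p_3 = 1*263 + 24 = 287, q_3 = 1*11 + 1 = 12.
Check: 287^2 - 572*12^2 = 82369 - 82368 = 1, so (x, y) = (287, 12) solves the equation, and by the theorem it is the least positive solution.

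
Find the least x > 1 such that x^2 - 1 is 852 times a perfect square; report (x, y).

First expand sqrt(852) as a continued fraction. With x_i = (sqrt(852) + m_i)/d_i and (m_0, d_0) = (0, 1): a_0 = floor(sqrt(852)) = 29, since 29^2 = 841 <= 852 < 900 = 30^2.
Iterate m_{i+1} = d_i*a_i - m_i, d_{i+1} = (852 - m_{i+1}^2)/d_i, a_{i+1} = floor((a_0 + m_{i+1})/d_{i+1}):
  m_1 = 1*29 - 0 = 29, d_1 = (852 - 29^2)/1 = 11/1 = 11, a_1 = floor((29 + 29)/11) = 5.
  m_2 = 11*5 - 29 = 26, d_2 = (852 - 26^2)/11 = 176/11 = 16, a_2 = floor((29 + 26)/16) = 3.
  m_3 = 16*3 - 26 = 22, d_3 = (852 - 22^2)/16 = 368/16 = 23, a_3 = floor((29 + 22)/23) = 2.
  m_4 = 23*2 - 22 = 24, d_4 = (852 - 24^2)/23 = 276/23 = 12, a_4 = floor((29 + 24)/12) = 4.
  m_5 = 12*4 - 24 = 24, d_5 = (852 - 24^2)/12 = 276/12 = 23, a_5 = floor((29 + 24)/23) = 2.
  m_6 = 23*2 - 24 = 22, d_6 = (852 - 22^2)/23 = 368/23 = 16, a_6 = floor((29 + 22)/16) = 3.
  m_7 = 16*3 - 22 = 26, d_7 = (852 - 26^2)/16 = 176/16 = 11, a_7 = floor((29 + 26)/11) = 5.
  m_8 = 11*5 - 26 = 29, d_8 = (852 - 29^2)/11 = 11/11 = 1, a_8 = floor((29 + 29)/1) = 58.
  m_9 = 1*58 - 29 = 29, d_9 = (852 - 29^2)/1 = 11/1 = 11: (m_9, d_9) = (m_1, d_1) = (29, 11), so from here the quotients repeat a_1, ..., a_8; the period length is 8.
So sqrt(852) = [29; (5, 3, 2, 4, 2, 3, 5, 58)] with period length k = 8.
k is even, so the fundamental solution of x^2 - 852y^2 = 1 is (p_{k-1}, q_{k-1}) = (p_7, q_7); compute convergents through index 7.
Convergents (p_i = a_i*p_{i-1} + p_{i-2}, q_i = a_i*q_{i-1} + q_{i-2} with p_{-2}=0, p_{-1}=1, q_{-2}=1, q_{-1}=0):
  i=0: a_0=29, p_0 = 29*1 + 0 = 29, q_0 = 29*0 + 1 = 1.
  i=1: a_1=5, p_1 = 5*29 + 1 = 146, q_1 = 5*1 + 0 = 5.
  i=2: a_2=3, p_2 = 3*146 + 29 = 467, q_2 = 3*5 + 1 = 16.
  i=3: a_3=2, p_3 = 2*467 + 146 = 1080, q_3 = 2*16 + 5 = 37.
  i=4: a_4=4, p_4 = 4*1080 + 467 = 4787, q_4 = 4*37 + 16 = 164.
  i=5: a_5=2, p_5 = 2*4787 + 1080 = 10654, q_5 = 2*164 + 37 = 365.
  i=6: a_6=3, p_6 = 3*10654 + 4787 = 36749, q_6 = 3*365 + 164 = 1259.
  i=7: a_7=5, p_7 = 5*36749 + 10654 = 194399, q_7 = 5*1259 + 365 = 6660.
Check: 194399^2 - 852*6660^2 = 37790971201 - 37790971200 = 1, so (x, y) = (194399, 6660) solves the equation, and by the theorem it is the least positive solution.

(x, y) = (194399, 6660)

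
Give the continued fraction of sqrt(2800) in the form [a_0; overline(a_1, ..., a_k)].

Write x_i = (sqrt(2800) + m_i)/d_i with (m_0, d_0) = (0, 1). a_0 = floor(sqrt(2800)) = 52, since 52^2 = 2704 <= 2800 < 2809 = 53^2.
Iterate m_{i+1} = d_i*a_i - m_i, d_{i+1} = (2800 - m_{i+1}^2)/d_i, a_{i+1} = floor((a_0 + m_{i+1})/d_{i+1}):
  m_1 = 1*52 - 0 = 52, d_1 = (2800 - 52^2)/1 = 96/1 = 96, a_1 = floor((52 + 52)/96) = 1.
  m_2 = 96*1 - 52 = 44, d_2 = (2800 - 44^2)/96 = 864/96 = 9, a_2 = floor((52 + 44)/9) = 10.
  m_3 = 9*10 - 44 = 46, d_3 = (2800 - 46^2)/9 = 684/9 = 76, a_3 = floor((52 + 46)/76) = 1.
  m_4 = 76*1 - 46 = 30, d_4 = (2800 - 30^2)/76 = 1900/76 = 25, a_4 = floor((52 + 30)/25) = 3.
  m_5 = 25*3 - 30 = 45, d_5 = (2800 - 45^2)/25 = 775/25 = 31, a_5 = floor((52 + 45)/31) = 3.
  m_6 = 31*3 - 45 = 48, d_6 = (2800 - 48^2)/31 = 496/31 = 16, a_6 = floor((52 + 48)/16) = 6.
  m_7 = 16*6 - 48 = 48, d_7 = (2800 - 48^2)/16 = 496/16 = 31, a_7 = floor((52 + 48)/31) = 3.
  m_8 = 31*3 - 48 = 45, d_8 = (2800 - 45^2)/31 = 775/31 = 25, a_8 = floor((52 + 45)/25) = 3.
  m_9 = 25*3 - 45 = 30, d_9 = (2800 - 30^2)/25 = 1900/25 = 76, a_9 = floor((52 + 30)/76) = 1.
  m_10 = 76*1 - 30 = 46, d_10 = (2800 - 46^2)/76 = 684/76 = 9, a_10 = floor((52 + 46)/9) = 10.
  m_11 = 9*10 - 46 = 44, d_11 = (2800 - 44^2)/9 = 864/9 = 96, a_11 = floor((52 + 44)/96) = 1.
  m_12 = 96*1 - 44 = 52, d_12 = (2800 - 52^2)/96 = 96/96 = 1, a_12 = floor((52 + 52)/1) = 104.
  m_13 = 1*104 - 52 = 52, d_13 = (2800 - 52^2)/1 = 96/1 = 96: (m_13, d_13) = (m_1, d_1) = (52, 96), so from here the quotients repeat a_1, ..., a_12; the period length is 12.
Hence the expansion of sqrt(2800) is a_0 = 52 followed by the repeating block 1, 10, 1, 3, 3, 6, 3, 3, 1, 10, 1, 104 (period 12).

[52; overline(1, 10, 1, 3, 3, 6, 3, 3, 1, 10, 1, 104)]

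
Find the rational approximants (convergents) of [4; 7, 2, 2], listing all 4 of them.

Using the convergent recurrence p_i = a_i*p_{i-1} + p_{i-2}, q_i = a_i*q_{i-1} + q_{i-2} with p_{-2}=0, p_{-1}=1, q_{-2}=1, q_{-1}=0:
  i=0: a_0=4, p_0 = 4*1 + 0 = 4, q_0 = 4*0 + 1 = 1.
  i=1: a_1=7, p_1 = 7*4 + 1 = 29, q_1 = 7*1 + 0 = 7.
  i=2: a_2=2, p_2 = 2*29 + 4 = 62, q_2 = 2*7 + 1 = 15.
  i=3: a_3=2, p_3 = 2*62 + 29 = 153, q_3 = 2*15 + 7 = 37.

4/1, 29/7, 62/15, 153/37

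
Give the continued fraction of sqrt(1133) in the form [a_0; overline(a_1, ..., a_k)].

Write x_i = (sqrt(1133) + m_i)/d_i with (m_0, d_0) = (0, 1). a_0 = floor(sqrt(1133)) = 33, since 33^2 = 1089 <= 1133 < 1156 = 34^2.
Iterate m_{i+1} = d_i*a_i - m_i, d_{i+1} = (1133 - m_{i+1}^2)/d_i, a_{i+1} = floor((a_0 + m_{i+1})/d_{i+1}):
  m_1 = 1*33 - 0 = 33, d_1 = (1133 - 33^2)/1 = 44/1 = 44, a_1 = floor((33 + 33)/44) = 1.
  m_2 = 44*1 - 33 = 11, d_2 = (1133 - 11^2)/44 = 1012/44 = 23, a_2 = floor((33 + 11)/23) = 1.
  m_3 = 23*1 - 11 = 12, d_3 = (1133 - 12^2)/23 = 989/23 = 43, a_3 = floor((33 + 12)/43) = 1.
  m_4 = 43*1 - 12 = 31, d_4 = (1133 - 31^2)/43 = 172/43 = 4, a_4 = floor((33 + 31)/4) = 16.
  m_5 = 4*16 - 31 = 33, d_5 = (1133 - 33^2)/4 = 44/4 = 11, a_5 = floor((33 + 33)/11) = 6.
  m_6 = 11*6 - 33 = 33, d_6 = (1133 - 33^2)/11 = 44/11 = 4, a_6 = floor((33 + 33)/4) = 16.
  m_7 = 4*16 - 33 = 31, d_7 = (1133 - 31^2)/4 = 172/4 = 43, a_7 = floor((33 + 31)/43) = 1.
  m_8 = 43*1 - 31 = 12, d_8 = (1133 - 12^2)/43 = 989/43 = 23, a_8 = floor((33 + 12)/23) = 1.
  m_9 = 23*1 - 12 = 11, d_9 = (1133 - 11^2)/23 = 1012/23 = 44, a_9 = floor((33 + 11)/44) = 1.
  m_10 = 44*1 - 11 = 33, d_10 = (1133 - 33^2)/44 = 44/44 = 1, a_10 = floor((33 + 33)/1) = 66.
  m_11 = 1*66 - 33 = 33, d_11 = (1133 - 33^2)/1 = 44/1 = 44: (m_11, d_11) = (m_1, d_1) = (33, 44), so from here the quotients repeat a_1, ..., a_10; the period length is 10.
Hence the expansion of sqrt(1133) is a_0 = 33 followed by the repeating block 1, 1, 1, 16, 6, 16, 1, 1, 1, 66 (period 10).

[33; overline(1, 1, 1, 16, 6, 16, 1, 1, 1, 66)]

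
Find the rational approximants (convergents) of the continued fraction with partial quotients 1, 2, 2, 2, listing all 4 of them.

Using the convergent recurrence p_i = a_i*p_{i-1} + p_{i-2}, q_i = a_i*q_{i-1} + q_{i-2} with p_{-2}=0, p_{-1}=1, q_{-2}=1, q_{-1}=0:
  i=0: a_0=1, p_0 = 1*1 + 0 = 1, q_0 = 1*0 + 1 = 1.
  i=1: a_1=2, p_1 = 2*1 + 1 = 3, q_1 = 2*1 + 0 = 2.
  i=2: a_2=2, p_2 = 2*3 + 1 = 7, q_2 = 2*2 + 1 = 5.
  i=3: a_3=2, p_3 = 2*7 + 3 = 17, q_3 = 2*5 + 2 = 12.

1/1, 3/2, 7/5, 17/12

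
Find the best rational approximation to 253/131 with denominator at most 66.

56/29

Expand x = 253/131 as a continued fraction with the Euclidean algorithm:
  253 = 1*131 + 122, so a_0 = 1.
  131 = 1*122 + 9, so a_1 = 1.
  122 = 13*9 + 5, so a_2 = 13.
  9 = 1*5 + 4, so a_3 = 1.
  5 = 1*4 + 1, so a_4 = 1.
  4 = 4*1 + 0, so a_5 = 4.
so x = [1; 1, 13, 1, 1, 4].
Convergents (p_i = a_i*p_{i-1} + p_{i-2}, q_i = a_i*q_{i-1} + q_{i-2} with p_{-2}=0, p_{-1}=1, q_{-2}=1, q_{-1}=0), until the denominator exceeds 66:
  i=0: a_0=1, p_0 = 1*1 + 0 = 1, q_0 = 1*0 + 1 = 1.
  i=1: a_1=1, p_1 = 1*1 + 1 = 2, q_1 = 1*1 + 0 = 1.
  i=2: a_2=13, p_2 = 13*2 + 1 = 27, q_2 = 13*1 + 1 = 14.
  i=3: a_3=1, p_3 = 1*27 + 2 = 29, q_3 = 1*14 + 1 = 15.
  i=4: a_4=1, p_4 = 1*29 + 27 = 56, q_4 = 1*15 + 14 = 29.
  i=5: a_5=4, p_5 = 4*56 + 29 = 253, q_5 = 4*29 + 15 = 131.
q_5 = 131 > 66, so the last convergent with denominator <= 66 is p_4/q_4 = 56/29.
The closest fraction with denominator <= 66 is either p_4/q_4 or the intermediate fraction (k*p_4 + p_3)/(k*q_4 + q_3) with the largest k >= 1 whose denominator stays <= 66; these approach x as k grows, and every other convergent or intermediate fraction in range is farther away.
Largest k: floor((66 - q_3)/q_4) = floor((66 - 15)/29) = 1.
That gives (1*56 + 29)/(1*29 + 15) = 85/44.
Compare the errors: |x - 56/29| = |253*29 - 56*131|/(131*29) = 1/3799, and |x - 85/44| = |253*44 - 85*131|/(131*44) = 3/5764.
Cross-multiplying, 1*5764 = 5764 < 11397 = 3*3799, so 1/3799 is smaller: the convergent 56/29 is closer to x than 85/44.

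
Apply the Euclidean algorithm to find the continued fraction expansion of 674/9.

Run the Euclidean algorithm on 674 and 9; the successive quotients are the partial quotients a_0, a_1, ... (each step inverts the fractional part left over by the previous one):
  674 = 74*9 + 8, so a_0 = 74.
  9 = 1*8 + 1, so a_1 = 1.
  8 = 8*1 + 0, so a_2 = 8.
The remainder reaches 0 after 3 divisions, so the expansion has 3 partial quotients, read off in order.

[74; 1, 8]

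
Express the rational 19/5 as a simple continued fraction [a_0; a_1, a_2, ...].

Run the Euclidean algorithm on 19 and 5; the successive quotients are the partial quotients a_0, a_1, ... (each step inverts the fractional part left over by the previous one):
  19 = 3*5 + 4, so a_0 = 3.
  5 = 1*4 + 1, so a_1 = 1.
  4 = 4*1 + 0, so a_2 = 4.
The remainder reaches 0 after 3 divisions, so the expansion has 3 partial quotients, read off in order.

[3; 1, 4]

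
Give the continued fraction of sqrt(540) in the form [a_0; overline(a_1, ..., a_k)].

Write x_i = (sqrt(540) + m_i)/d_i with (m_0, d_0) = (0, 1). a_0 = floor(sqrt(540)) = 23, since 23^2 = 529 <= 540 < 576 = 24^2.
Iterate m_{i+1} = d_i*a_i - m_i, d_{i+1} = (540 - m_{i+1}^2)/d_i, a_{i+1} = floor((a_0 + m_{i+1})/d_{i+1}):
  m_1 = 1*23 - 0 = 23, d_1 = (540 - 23^2)/1 = 11/1 = 11, a_1 = floor((23 + 23)/11) = 4.
  m_2 = 11*4 - 23 = 21, d_2 = (540 - 21^2)/11 = 99/11 = 9, a_2 = floor((23 + 21)/9) = 4.
  m_3 = 9*4 - 21 = 15, d_3 = (540 - 15^2)/9 = 315/9 = 35, a_3 = floor((23 + 15)/35) = 1.
  m_4 = 35*1 - 15 = 20, d_4 = (540 - 20^2)/35 = 140/35 = 4, a_4 = floor((23 + 20)/4) = 10.
  m_5 = 4*10 - 20 = 20, d_5 = (540 - 20^2)/4 = 140/4 = 35, a_5 = floor((23 + 20)/35) = 1.
  m_6 = 35*1 - 20 = 15, d_6 = (540 - 15^2)/35 = 315/35 = 9, a_6 = floor((23 + 15)/9) = 4.
  m_7 = 9*4 - 15 = 21, d_7 = (540 - 21^2)/9 = 99/9 = 11, a_7 = floor((23 + 21)/11) = 4.
  m_8 = 11*4 - 21 = 23, d_8 = (540 - 23^2)/11 = 11/11 = 1, a_8 = floor((23 + 23)/1) = 46.
  m_9 = 1*46 - 23 = 23, d_9 = (540 - 23^2)/1 = 11/1 = 11: (m_9, d_9) = (m_1, d_1) = (23, 11), so from here the quotients repeat a_1, ..., a_8; the period length is 8.
Hence the expansion of sqrt(540) is a_0 = 23 followed by the repeating block 4, 4, 1, 10, 1, 4, 4, 46 (period 8).

[23; overline(4, 4, 1, 10, 1, 4, 4, 46)]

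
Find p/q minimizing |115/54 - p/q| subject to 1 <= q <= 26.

Expand x = 115/54 as a continued fraction with the Euclidean algorithm:
  115 = 2*54 + 7, so a_0 = 2.
  54 = 7*7 + 5, so a_1 = 7.
  7 = 1*5 + 2, so a_2 = 1.
  5 = 2*2 + 1, so a_3 = 2.
  2 = 2*1 + 0, so a_4 = 2.
so x = [2; 7, 1, 2, 2].
Convergents (p_i = a_i*p_{i-1} + p_{i-2}, q_i = a_i*q_{i-1} + q_{i-2} with p_{-2}=0, p_{-1}=1, q_{-2}=1, q_{-1}=0), until the denominator exceeds 26:
  i=0: a_0=2, p_0 = 2*1 + 0 = 2, q_0 = 2*0 + 1 = 1.
  i=1: a_1=7, p_1 = 7*2 + 1 = 15, q_1 = 7*1 + 0 = 7.
  i=2: a_2=1, p_2 = 1*15 + 2 = 17, q_2 = 1*7 + 1 = 8.
  i=3: a_3=2, p_3 = 2*17 + 15 = 49, q_3 = 2*8 + 7 = 23.
  i=4: a_4=2, p_4 = 2*49 + 17 = 115, q_4 = 2*23 + 8 = 54.
q_4 = 54 > 26, so the last convergent with denominator <= 26 is p_3/q_3 = 49/23.
The closest fraction with denominator <= 26 is either p_3/q_3 or the intermediate fraction (k*p_3 + p_2)/(k*q_3 + q_2) with the largest k >= 1 whose denominator stays <= 26; these approach x as k grows, and every other convergent or intermediate fraction in range is farther away.
Largest k: floor((26 - q_2)/q_3) = floor((26 - 8)/23) = 0.
Since k = 0, no intermediate fraction beyond p_3/q_3 has denominator <= 26, so the convergent 49/23 is the closest (its error is |115*23 - 49*54|/(54*23) = 1/1242).

49/23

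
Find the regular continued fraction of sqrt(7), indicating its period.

Write x_i = (sqrt(7) + m_i)/d_i with (m_0, d_0) = (0, 1). a_0 = floor(sqrt(7)) = 2, since 2^2 = 4 <= 7 < 9 = 3^2.
Iterate m_{i+1} = d_i*a_i - m_i, d_{i+1} = (7 - m_{i+1}^2)/d_i, a_{i+1} = floor((a_0 + m_{i+1})/d_{i+1}):
  m_1 = 1*2 - 0 = 2, d_1 = (7 - 2^2)/1 = 3/1 = 3, a_1 = floor((2 + 2)/3) = 1.
  m_2 = 3*1 - 2 = 1, d_2 = (7 - 1^2)/3 = 6/3 = 2, a_2 = floor((2 + 1)/2) = 1.
  m_3 = 2*1 - 1 = 1, d_3 = (7 - 1^2)/2 = 6/2 = 3, a_3 = floor((2 + 1)/3) = 1.
  m_4 = 3*1 - 1 = 2, d_4 = (7 - 2^2)/3 = 3/3 = 1, a_4 = floor((2 + 2)/1) = 4.
  m_5 = 1*4 - 2 = 2, d_5 = (7 - 2^2)/1 = 3/1 = 3: (m_5, d_5) = (m_1, d_1) = (2, 3), so from here the quotients repeat a_1, ..., a_4; the period length is 4.
Hence the expansion of sqrt(7) is a_0 = 2 followed by the repeating block 1, 1, 1, 4 (period 4).

[2; (1, 1, 1, 4)]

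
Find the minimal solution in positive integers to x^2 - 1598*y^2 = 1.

First expand sqrt(1598) as a continued fraction. With x_i = (sqrt(1598) + m_i)/d_i and (m_0, d_0) = (0, 1): a_0 = floor(sqrt(1598)) = 39, since 39^2 = 1521 <= 1598 < 1600 = 40^2.
Iterate m_{i+1} = d_i*a_i - m_i, d_{i+1} = (1598 - m_{i+1}^2)/d_i, a_{i+1} = floor((a_0 + m_{i+1})/d_{i+1}):
  m_1 = 1*39 - 0 = 39, d_1 = (1598 - 39^2)/1 = 77/1 = 77, a_1 = floor((39 + 39)/77) = 1.
  m_2 = 77*1 - 39 = 38, d_2 = (1598 - 38^2)/77 = 154/77 = 2, a_2 = floor((39 + 38)/2) = 38.
  m_3 = 2*38 - 38 = 38, d_3 = (1598 - 38^2)/2 = 154/2 = 77, a_3 = floor((39 + 38)/77) = 1.
  m_4 = 77*1 - 38 = 39, d_4 = (1598 - 39^2)/77 = 77/77 = 1, a_4 = floor((39 + 39)/1) = 78.
  m_5 = 1*78 - 39 = 39, d_5 = (1598 - 39^2)/1 = 77/1 = 77: (m_5, d_5) = (m_1, d_1) = (39, 77), so from here the quotients repeat a_1, ..., a_4; the period length is 4.
So sqrt(1598) = [39; (1, 38, 1, 78)] with period length k = 4.
k is even, so the fundamental solution of x^2 - 1598y^2 = 1 is (p_{k-1}, q_{k-1}) = (p_3, q_3); compute convergents through index 3.
Convergents (p_i = a_i*p_{i-1} + p_{i-2}, q_i = a_i*q_{i-1} + q_{i-2} with p_{-2}=0, p_{-1}=1, q_{-2}=1, q_{-1}=0):
  i=0: a_0=39, p_0 = 39*1 + 0 = 39, q_0 = 39*0 + 1 = 1.
  i=1: a_1=1, p_1 = 1*39 + 1 = 40, q_1 = 1*1 + 0 = 1.
  i=2: a_2=38, p_2 = 38*40 + 39 = 1559, q_2 = 38*1 + 1 = 39.
  i=3: a_3=1, p_3 = 1*1559 + 40 = 1599, q_3 = 1*39 + 1 = 40.
Check: 1599^2 - 1598*40^2 = 2556801 - 2556800 = 1, so (x, y) = (1599, 40) solves the equation, and by the theorem it is the least positive solution.

(x, y) = (1599, 40)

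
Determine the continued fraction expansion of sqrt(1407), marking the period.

Write x_i = (sqrt(1407) + m_i)/d_i with (m_0, d_0) = (0, 1). a_0 = floor(sqrt(1407)) = 37, since 37^2 = 1369 <= 1407 < 1444 = 38^2.
Iterate m_{i+1} = d_i*a_i - m_i, d_{i+1} = (1407 - m_{i+1}^2)/d_i, a_{i+1} = floor((a_0 + m_{i+1})/d_{i+1}):
  m_1 = 1*37 - 0 = 37, d_1 = (1407 - 37^2)/1 = 38/1 = 38, a_1 = floor((37 + 37)/38) = 1.
  m_2 = 38*1 - 37 = 1, d_2 = (1407 - 1^2)/38 = 1406/38 = 37, a_2 = floor((37 + 1)/37) = 1.
  m_3 = 37*1 - 1 = 36, d_3 = (1407 - 36^2)/37 = 111/37 = 3, a_3 = floor((37 + 36)/3) = 24.
  m_4 = 3*24 - 36 = 36, d_4 = (1407 - 36^2)/3 = 111/3 = 37, a_4 = floor((37 + 36)/37) = 1.
  m_5 = 37*1 - 36 = 1, d_5 = (1407 - 1^2)/37 = 1406/37 = 38, a_5 = floor((37 + 1)/38) = 1.
  m_6 = 38*1 - 1 = 37, d_6 = (1407 - 37^2)/38 = 38/38 = 1, a_6 = floor((37 + 37)/1) = 74.
  m_7 = 1*74 - 37 = 37, d_7 = (1407 - 37^2)/1 = 38/1 = 38: (m_7, d_7) = (m_1, d_1) = (37, 38), so from here the quotients repeat a_1, ..., a_6; the period length is 6.
Hence the expansion of sqrt(1407) is a_0 = 37 followed by the repeating block 1, 1, 24, 1, 1, 74 (period 6).

[37; (1, 1, 24, 1, 1, 74)]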